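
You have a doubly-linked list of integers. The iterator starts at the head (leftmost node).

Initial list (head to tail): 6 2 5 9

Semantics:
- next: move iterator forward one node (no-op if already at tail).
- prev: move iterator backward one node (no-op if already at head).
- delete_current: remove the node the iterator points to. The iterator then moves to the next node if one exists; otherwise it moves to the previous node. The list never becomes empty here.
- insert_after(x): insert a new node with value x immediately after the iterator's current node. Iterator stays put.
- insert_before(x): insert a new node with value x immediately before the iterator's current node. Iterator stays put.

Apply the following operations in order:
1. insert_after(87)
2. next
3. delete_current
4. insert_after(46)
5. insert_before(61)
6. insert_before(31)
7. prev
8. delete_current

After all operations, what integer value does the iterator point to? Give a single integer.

Answer: 2

Derivation:
After 1 (insert_after(87)): list=[6, 87, 2, 5, 9] cursor@6
After 2 (next): list=[6, 87, 2, 5, 9] cursor@87
After 3 (delete_current): list=[6, 2, 5, 9] cursor@2
After 4 (insert_after(46)): list=[6, 2, 46, 5, 9] cursor@2
After 5 (insert_before(61)): list=[6, 61, 2, 46, 5, 9] cursor@2
After 6 (insert_before(31)): list=[6, 61, 31, 2, 46, 5, 9] cursor@2
After 7 (prev): list=[6, 61, 31, 2, 46, 5, 9] cursor@31
After 8 (delete_current): list=[6, 61, 2, 46, 5, 9] cursor@2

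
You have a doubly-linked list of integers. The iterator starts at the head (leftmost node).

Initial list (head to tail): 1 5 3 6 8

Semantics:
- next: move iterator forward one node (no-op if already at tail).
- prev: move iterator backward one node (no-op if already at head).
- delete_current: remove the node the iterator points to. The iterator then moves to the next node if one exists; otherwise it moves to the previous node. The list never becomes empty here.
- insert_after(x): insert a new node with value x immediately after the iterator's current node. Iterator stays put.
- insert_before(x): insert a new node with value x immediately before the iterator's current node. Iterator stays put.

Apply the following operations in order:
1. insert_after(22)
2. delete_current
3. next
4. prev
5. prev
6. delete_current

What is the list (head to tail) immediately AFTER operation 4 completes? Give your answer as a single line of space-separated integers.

After 1 (insert_after(22)): list=[1, 22, 5, 3, 6, 8] cursor@1
After 2 (delete_current): list=[22, 5, 3, 6, 8] cursor@22
After 3 (next): list=[22, 5, 3, 6, 8] cursor@5
After 4 (prev): list=[22, 5, 3, 6, 8] cursor@22

Answer: 22 5 3 6 8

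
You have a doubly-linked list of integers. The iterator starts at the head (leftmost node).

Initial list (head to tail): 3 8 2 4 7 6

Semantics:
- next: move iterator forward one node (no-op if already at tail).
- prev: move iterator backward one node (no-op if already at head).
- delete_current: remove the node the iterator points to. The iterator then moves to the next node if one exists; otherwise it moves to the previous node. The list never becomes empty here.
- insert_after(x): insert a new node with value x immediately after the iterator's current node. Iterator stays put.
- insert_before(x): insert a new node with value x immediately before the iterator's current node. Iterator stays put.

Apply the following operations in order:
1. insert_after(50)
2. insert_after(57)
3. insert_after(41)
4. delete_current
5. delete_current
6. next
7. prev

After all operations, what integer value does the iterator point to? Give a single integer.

After 1 (insert_after(50)): list=[3, 50, 8, 2, 4, 7, 6] cursor@3
After 2 (insert_after(57)): list=[3, 57, 50, 8, 2, 4, 7, 6] cursor@3
After 3 (insert_after(41)): list=[3, 41, 57, 50, 8, 2, 4, 7, 6] cursor@3
After 4 (delete_current): list=[41, 57, 50, 8, 2, 4, 7, 6] cursor@41
After 5 (delete_current): list=[57, 50, 8, 2, 4, 7, 6] cursor@57
After 6 (next): list=[57, 50, 8, 2, 4, 7, 6] cursor@50
After 7 (prev): list=[57, 50, 8, 2, 4, 7, 6] cursor@57

Answer: 57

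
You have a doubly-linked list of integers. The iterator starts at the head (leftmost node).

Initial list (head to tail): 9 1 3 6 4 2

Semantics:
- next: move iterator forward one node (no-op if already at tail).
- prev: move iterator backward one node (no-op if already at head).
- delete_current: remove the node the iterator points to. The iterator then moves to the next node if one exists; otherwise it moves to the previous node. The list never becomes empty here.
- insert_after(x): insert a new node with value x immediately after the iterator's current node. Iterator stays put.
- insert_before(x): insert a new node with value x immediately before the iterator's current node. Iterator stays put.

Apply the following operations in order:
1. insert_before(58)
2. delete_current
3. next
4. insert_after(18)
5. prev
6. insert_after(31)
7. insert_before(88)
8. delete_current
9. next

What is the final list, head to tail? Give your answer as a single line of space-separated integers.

Answer: 58 88 31 3 18 6 4 2

Derivation:
After 1 (insert_before(58)): list=[58, 9, 1, 3, 6, 4, 2] cursor@9
After 2 (delete_current): list=[58, 1, 3, 6, 4, 2] cursor@1
After 3 (next): list=[58, 1, 3, 6, 4, 2] cursor@3
After 4 (insert_after(18)): list=[58, 1, 3, 18, 6, 4, 2] cursor@3
After 5 (prev): list=[58, 1, 3, 18, 6, 4, 2] cursor@1
After 6 (insert_after(31)): list=[58, 1, 31, 3, 18, 6, 4, 2] cursor@1
After 7 (insert_before(88)): list=[58, 88, 1, 31, 3, 18, 6, 4, 2] cursor@1
After 8 (delete_current): list=[58, 88, 31, 3, 18, 6, 4, 2] cursor@31
After 9 (next): list=[58, 88, 31, 3, 18, 6, 4, 2] cursor@3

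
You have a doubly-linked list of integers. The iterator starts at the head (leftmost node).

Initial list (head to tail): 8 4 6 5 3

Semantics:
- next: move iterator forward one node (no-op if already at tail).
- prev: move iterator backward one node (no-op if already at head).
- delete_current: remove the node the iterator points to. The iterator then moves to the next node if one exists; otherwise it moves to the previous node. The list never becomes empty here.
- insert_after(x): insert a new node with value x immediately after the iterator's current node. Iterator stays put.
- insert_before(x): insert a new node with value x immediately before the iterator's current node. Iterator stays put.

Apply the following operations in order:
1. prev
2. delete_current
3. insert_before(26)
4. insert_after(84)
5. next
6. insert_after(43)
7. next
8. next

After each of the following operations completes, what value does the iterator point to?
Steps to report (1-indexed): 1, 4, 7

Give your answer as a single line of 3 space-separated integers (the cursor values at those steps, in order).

After 1 (prev): list=[8, 4, 6, 5, 3] cursor@8
After 2 (delete_current): list=[4, 6, 5, 3] cursor@4
After 3 (insert_before(26)): list=[26, 4, 6, 5, 3] cursor@4
After 4 (insert_after(84)): list=[26, 4, 84, 6, 5, 3] cursor@4
After 5 (next): list=[26, 4, 84, 6, 5, 3] cursor@84
After 6 (insert_after(43)): list=[26, 4, 84, 43, 6, 5, 3] cursor@84
After 7 (next): list=[26, 4, 84, 43, 6, 5, 3] cursor@43
After 8 (next): list=[26, 4, 84, 43, 6, 5, 3] cursor@6

Answer: 8 4 43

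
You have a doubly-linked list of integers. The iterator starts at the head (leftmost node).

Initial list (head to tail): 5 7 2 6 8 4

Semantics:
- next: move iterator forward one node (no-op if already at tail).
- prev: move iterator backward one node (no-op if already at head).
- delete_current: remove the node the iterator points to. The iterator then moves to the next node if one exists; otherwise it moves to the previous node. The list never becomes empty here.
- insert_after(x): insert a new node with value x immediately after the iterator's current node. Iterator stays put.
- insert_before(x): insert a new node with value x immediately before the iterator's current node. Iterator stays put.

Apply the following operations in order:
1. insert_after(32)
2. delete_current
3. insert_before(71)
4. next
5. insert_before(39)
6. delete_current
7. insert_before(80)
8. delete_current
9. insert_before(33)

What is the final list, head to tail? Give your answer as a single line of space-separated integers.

Answer: 71 32 39 80 33 6 8 4

Derivation:
After 1 (insert_after(32)): list=[5, 32, 7, 2, 6, 8, 4] cursor@5
After 2 (delete_current): list=[32, 7, 2, 6, 8, 4] cursor@32
After 3 (insert_before(71)): list=[71, 32, 7, 2, 6, 8, 4] cursor@32
After 4 (next): list=[71, 32, 7, 2, 6, 8, 4] cursor@7
After 5 (insert_before(39)): list=[71, 32, 39, 7, 2, 6, 8, 4] cursor@7
After 6 (delete_current): list=[71, 32, 39, 2, 6, 8, 4] cursor@2
After 7 (insert_before(80)): list=[71, 32, 39, 80, 2, 6, 8, 4] cursor@2
After 8 (delete_current): list=[71, 32, 39, 80, 6, 8, 4] cursor@6
After 9 (insert_before(33)): list=[71, 32, 39, 80, 33, 6, 8, 4] cursor@6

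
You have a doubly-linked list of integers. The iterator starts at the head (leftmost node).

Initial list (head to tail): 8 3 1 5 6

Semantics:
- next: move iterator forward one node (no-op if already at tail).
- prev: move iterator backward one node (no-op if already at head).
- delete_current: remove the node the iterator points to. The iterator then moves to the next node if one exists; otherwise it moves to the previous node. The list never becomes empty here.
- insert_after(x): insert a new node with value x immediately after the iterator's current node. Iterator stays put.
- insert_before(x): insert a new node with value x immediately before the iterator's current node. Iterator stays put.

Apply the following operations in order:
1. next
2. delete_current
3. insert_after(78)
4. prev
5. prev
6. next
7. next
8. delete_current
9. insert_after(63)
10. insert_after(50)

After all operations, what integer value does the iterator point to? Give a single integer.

After 1 (next): list=[8, 3, 1, 5, 6] cursor@3
After 2 (delete_current): list=[8, 1, 5, 6] cursor@1
After 3 (insert_after(78)): list=[8, 1, 78, 5, 6] cursor@1
After 4 (prev): list=[8, 1, 78, 5, 6] cursor@8
After 5 (prev): list=[8, 1, 78, 5, 6] cursor@8
After 6 (next): list=[8, 1, 78, 5, 6] cursor@1
After 7 (next): list=[8, 1, 78, 5, 6] cursor@78
After 8 (delete_current): list=[8, 1, 5, 6] cursor@5
After 9 (insert_after(63)): list=[8, 1, 5, 63, 6] cursor@5
After 10 (insert_after(50)): list=[8, 1, 5, 50, 63, 6] cursor@5

Answer: 5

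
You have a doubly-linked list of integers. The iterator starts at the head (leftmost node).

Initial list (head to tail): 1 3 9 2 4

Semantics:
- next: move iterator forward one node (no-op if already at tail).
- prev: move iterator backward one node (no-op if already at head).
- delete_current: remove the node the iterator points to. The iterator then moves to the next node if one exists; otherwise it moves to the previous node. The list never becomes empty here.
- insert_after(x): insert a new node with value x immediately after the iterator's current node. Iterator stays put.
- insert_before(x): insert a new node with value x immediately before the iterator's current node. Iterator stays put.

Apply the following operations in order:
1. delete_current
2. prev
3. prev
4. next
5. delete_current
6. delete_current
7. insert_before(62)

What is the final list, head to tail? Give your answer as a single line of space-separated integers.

After 1 (delete_current): list=[3, 9, 2, 4] cursor@3
After 2 (prev): list=[3, 9, 2, 4] cursor@3
After 3 (prev): list=[3, 9, 2, 4] cursor@3
After 4 (next): list=[3, 9, 2, 4] cursor@9
After 5 (delete_current): list=[3, 2, 4] cursor@2
After 6 (delete_current): list=[3, 4] cursor@4
After 7 (insert_before(62)): list=[3, 62, 4] cursor@4

Answer: 3 62 4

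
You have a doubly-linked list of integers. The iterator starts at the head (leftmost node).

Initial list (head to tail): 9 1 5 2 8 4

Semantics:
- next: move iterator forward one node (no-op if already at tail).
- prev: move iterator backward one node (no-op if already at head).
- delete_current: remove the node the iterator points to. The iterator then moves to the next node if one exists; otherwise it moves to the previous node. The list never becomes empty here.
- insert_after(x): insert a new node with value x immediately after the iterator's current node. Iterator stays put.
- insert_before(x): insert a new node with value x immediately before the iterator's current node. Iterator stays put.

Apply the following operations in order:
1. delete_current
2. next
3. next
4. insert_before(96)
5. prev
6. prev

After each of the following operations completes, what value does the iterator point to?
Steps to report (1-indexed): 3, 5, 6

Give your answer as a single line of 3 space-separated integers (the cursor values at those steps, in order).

After 1 (delete_current): list=[1, 5, 2, 8, 4] cursor@1
After 2 (next): list=[1, 5, 2, 8, 4] cursor@5
After 3 (next): list=[1, 5, 2, 8, 4] cursor@2
After 4 (insert_before(96)): list=[1, 5, 96, 2, 8, 4] cursor@2
After 5 (prev): list=[1, 5, 96, 2, 8, 4] cursor@96
After 6 (prev): list=[1, 5, 96, 2, 8, 4] cursor@5

Answer: 2 96 5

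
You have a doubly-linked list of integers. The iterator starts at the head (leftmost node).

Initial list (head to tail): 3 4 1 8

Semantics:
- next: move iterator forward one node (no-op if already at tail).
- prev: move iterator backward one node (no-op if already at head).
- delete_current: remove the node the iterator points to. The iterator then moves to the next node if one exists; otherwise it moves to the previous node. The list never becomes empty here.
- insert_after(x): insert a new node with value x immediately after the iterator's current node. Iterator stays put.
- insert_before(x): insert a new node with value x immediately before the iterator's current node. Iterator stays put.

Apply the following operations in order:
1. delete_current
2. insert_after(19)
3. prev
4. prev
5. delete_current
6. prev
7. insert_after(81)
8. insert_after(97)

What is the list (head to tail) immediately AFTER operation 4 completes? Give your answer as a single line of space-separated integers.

Answer: 4 19 1 8

Derivation:
After 1 (delete_current): list=[4, 1, 8] cursor@4
After 2 (insert_after(19)): list=[4, 19, 1, 8] cursor@4
After 3 (prev): list=[4, 19, 1, 8] cursor@4
After 4 (prev): list=[4, 19, 1, 8] cursor@4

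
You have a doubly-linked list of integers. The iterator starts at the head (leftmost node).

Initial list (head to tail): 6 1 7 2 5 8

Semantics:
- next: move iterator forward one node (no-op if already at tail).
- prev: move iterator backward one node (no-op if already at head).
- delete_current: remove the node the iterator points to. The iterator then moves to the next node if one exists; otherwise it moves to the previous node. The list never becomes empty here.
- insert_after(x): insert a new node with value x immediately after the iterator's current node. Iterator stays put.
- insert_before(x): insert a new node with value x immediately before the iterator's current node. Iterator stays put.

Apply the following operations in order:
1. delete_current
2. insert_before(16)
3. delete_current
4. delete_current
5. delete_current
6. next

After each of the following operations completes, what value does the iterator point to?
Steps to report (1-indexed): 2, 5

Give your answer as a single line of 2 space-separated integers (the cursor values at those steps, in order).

After 1 (delete_current): list=[1, 7, 2, 5, 8] cursor@1
After 2 (insert_before(16)): list=[16, 1, 7, 2, 5, 8] cursor@1
After 3 (delete_current): list=[16, 7, 2, 5, 8] cursor@7
After 4 (delete_current): list=[16, 2, 5, 8] cursor@2
After 5 (delete_current): list=[16, 5, 8] cursor@5
After 6 (next): list=[16, 5, 8] cursor@8

Answer: 1 5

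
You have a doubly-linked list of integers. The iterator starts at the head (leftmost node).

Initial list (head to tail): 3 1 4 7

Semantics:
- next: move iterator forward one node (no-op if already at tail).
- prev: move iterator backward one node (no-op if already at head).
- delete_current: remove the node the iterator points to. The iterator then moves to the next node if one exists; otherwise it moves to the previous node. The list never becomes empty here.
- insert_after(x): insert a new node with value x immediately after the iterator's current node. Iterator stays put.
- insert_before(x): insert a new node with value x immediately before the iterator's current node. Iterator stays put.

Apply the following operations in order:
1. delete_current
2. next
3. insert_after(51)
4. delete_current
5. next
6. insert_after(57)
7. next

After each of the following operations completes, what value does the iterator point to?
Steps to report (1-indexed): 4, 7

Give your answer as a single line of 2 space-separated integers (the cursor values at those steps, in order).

After 1 (delete_current): list=[1, 4, 7] cursor@1
After 2 (next): list=[1, 4, 7] cursor@4
After 3 (insert_after(51)): list=[1, 4, 51, 7] cursor@4
After 4 (delete_current): list=[1, 51, 7] cursor@51
After 5 (next): list=[1, 51, 7] cursor@7
After 6 (insert_after(57)): list=[1, 51, 7, 57] cursor@7
After 7 (next): list=[1, 51, 7, 57] cursor@57

Answer: 51 57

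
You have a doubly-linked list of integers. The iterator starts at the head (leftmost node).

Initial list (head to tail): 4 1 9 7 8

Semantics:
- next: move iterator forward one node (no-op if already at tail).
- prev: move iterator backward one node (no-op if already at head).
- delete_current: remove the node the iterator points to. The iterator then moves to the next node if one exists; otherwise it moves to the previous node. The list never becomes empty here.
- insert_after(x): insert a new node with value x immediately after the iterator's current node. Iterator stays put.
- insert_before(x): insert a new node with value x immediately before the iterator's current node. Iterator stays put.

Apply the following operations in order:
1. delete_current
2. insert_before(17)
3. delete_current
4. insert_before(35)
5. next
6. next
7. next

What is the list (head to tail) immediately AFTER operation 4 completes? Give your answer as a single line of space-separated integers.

Answer: 17 35 9 7 8

Derivation:
After 1 (delete_current): list=[1, 9, 7, 8] cursor@1
After 2 (insert_before(17)): list=[17, 1, 9, 7, 8] cursor@1
After 3 (delete_current): list=[17, 9, 7, 8] cursor@9
After 4 (insert_before(35)): list=[17, 35, 9, 7, 8] cursor@9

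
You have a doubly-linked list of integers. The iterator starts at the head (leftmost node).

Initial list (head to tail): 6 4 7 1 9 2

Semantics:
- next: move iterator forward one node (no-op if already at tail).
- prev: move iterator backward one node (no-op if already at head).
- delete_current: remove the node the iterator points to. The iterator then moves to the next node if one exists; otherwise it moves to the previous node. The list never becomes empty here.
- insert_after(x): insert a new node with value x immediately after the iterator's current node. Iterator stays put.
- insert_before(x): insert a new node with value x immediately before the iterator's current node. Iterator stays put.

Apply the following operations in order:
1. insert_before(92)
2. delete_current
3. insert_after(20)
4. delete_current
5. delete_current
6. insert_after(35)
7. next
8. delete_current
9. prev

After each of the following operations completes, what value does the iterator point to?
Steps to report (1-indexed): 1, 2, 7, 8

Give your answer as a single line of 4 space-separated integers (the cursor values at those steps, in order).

Answer: 6 4 35 1

Derivation:
After 1 (insert_before(92)): list=[92, 6, 4, 7, 1, 9, 2] cursor@6
After 2 (delete_current): list=[92, 4, 7, 1, 9, 2] cursor@4
After 3 (insert_after(20)): list=[92, 4, 20, 7, 1, 9, 2] cursor@4
After 4 (delete_current): list=[92, 20, 7, 1, 9, 2] cursor@20
After 5 (delete_current): list=[92, 7, 1, 9, 2] cursor@7
After 6 (insert_after(35)): list=[92, 7, 35, 1, 9, 2] cursor@7
After 7 (next): list=[92, 7, 35, 1, 9, 2] cursor@35
After 8 (delete_current): list=[92, 7, 1, 9, 2] cursor@1
After 9 (prev): list=[92, 7, 1, 9, 2] cursor@7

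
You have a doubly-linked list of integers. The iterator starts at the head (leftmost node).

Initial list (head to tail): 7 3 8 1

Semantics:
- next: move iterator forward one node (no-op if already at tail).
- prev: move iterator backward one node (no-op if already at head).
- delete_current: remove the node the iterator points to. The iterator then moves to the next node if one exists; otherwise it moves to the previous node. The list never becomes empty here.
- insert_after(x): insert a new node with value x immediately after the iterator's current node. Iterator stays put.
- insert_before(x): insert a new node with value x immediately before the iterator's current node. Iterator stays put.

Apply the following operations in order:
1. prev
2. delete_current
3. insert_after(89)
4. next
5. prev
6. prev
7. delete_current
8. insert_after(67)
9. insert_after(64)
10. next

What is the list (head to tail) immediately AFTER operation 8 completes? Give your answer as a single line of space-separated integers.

After 1 (prev): list=[7, 3, 8, 1] cursor@7
After 2 (delete_current): list=[3, 8, 1] cursor@3
After 3 (insert_after(89)): list=[3, 89, 8, 1] cursor@3
After 4 (next): list=[3, 89, 8, 1] cursor@89
After 5 (prev): list=[3, 89, 8, 1] cursor@3
After 6 (prev): list=[3, 89, 8, 1] cursor@3
After 7 (delete_current): list=[89, 8, 1] cursor@89
After 8 (insert_after(67)): list=[89, 67, 8, 1] cursor@89

Answer: 89 67 8 1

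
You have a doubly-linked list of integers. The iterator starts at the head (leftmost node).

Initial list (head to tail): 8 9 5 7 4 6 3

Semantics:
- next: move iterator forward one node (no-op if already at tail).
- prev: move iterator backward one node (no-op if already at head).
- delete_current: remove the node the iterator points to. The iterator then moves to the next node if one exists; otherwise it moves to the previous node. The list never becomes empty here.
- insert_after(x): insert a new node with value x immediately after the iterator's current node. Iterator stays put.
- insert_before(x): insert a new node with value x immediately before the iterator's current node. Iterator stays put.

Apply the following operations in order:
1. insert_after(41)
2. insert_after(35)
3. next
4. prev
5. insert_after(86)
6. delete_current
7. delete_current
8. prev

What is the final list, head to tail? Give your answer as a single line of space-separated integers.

Answer: 35 41 9 5 7 4 6 3

Derivation:
After 1 (insert_after(41)): list=[8, 41, 9, 5, 7, 4, 6, 3] cursor@8
After 2 (insert_after(35)): list=[8, 35, 41, 9, 5, 7, 4, 6, 3] cursor@8
After 3 (next): list=[8, 35, 41, 9, 5, 7, 4, 6, 3] cursor@35
After 4 (prev): list=[8, 35, 41, 9, 5, 7, 4, 6, 3] cursor@8
After 5 (insert_after(86)): list=[8, 86, 35, 41, 9, 5, 7, 4, 6, 3] cursor@8
After 6 (delete_current): list=[86, 35, 41, 9, 5, 7, 4, 6, 3] cursor@86
After 7 (delete_current): list=[35, 41, 9, 5, 7, 4, 6, 3] cursor@35
After 8 (prev): list=[35, 41, 9, 5, 7, 4, 6, 3] cursor@35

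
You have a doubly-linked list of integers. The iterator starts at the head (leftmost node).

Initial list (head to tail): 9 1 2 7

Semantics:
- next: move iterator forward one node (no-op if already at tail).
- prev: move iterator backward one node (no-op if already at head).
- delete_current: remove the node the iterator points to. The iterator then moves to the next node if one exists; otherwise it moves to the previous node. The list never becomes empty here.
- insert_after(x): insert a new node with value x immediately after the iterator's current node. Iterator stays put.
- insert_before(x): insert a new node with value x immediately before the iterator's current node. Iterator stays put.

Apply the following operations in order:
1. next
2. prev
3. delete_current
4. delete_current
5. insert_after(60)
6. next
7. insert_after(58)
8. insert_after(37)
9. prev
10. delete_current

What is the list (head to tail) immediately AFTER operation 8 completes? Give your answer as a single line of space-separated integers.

After 1 (next): list=[9, 1, 2, 7] cursor@1
After 2 (prev): list=[9, 1, 2, 7] cursor@9
After 3 (delete_current): list=[1, 2, 7] cursor@1
After 4 (delete_current): list=[2, 7] cursor@2
After 5 (insert_after(60)): list=[2, 60, 7] cursor@2
After 6 (next): list=[2, 60, 7] cursor@60
After 7 (insert_after(58)): list=[2, 60, 58, 7] cursor@60
After 8 (insert_after(37)): list=[2, 60, 37, 58, 7] cursor@60

Answer: 2 60 37 58 7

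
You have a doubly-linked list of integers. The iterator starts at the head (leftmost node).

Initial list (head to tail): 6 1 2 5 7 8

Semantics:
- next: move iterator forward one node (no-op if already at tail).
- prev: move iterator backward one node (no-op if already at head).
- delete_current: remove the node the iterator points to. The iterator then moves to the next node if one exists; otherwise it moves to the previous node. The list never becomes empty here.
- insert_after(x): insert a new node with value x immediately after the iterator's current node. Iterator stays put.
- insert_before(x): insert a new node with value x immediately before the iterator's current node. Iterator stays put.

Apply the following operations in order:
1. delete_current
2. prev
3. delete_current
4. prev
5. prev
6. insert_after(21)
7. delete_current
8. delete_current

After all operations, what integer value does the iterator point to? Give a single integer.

Answer: 5

Derivation:
After 1 (delete_current): list=[1, 2, 5, 7, 8] cursor@1
After 2 (prev): list=[1, 2, 5, 7, 8] cursor@1
After 3 (delete_current): list=[2, 5, 7, 8] cursor@2
After 4 (prev): list=[2, 5, 7, 8] cursor@2
After 5 (prev): list=[2, 5, 7, 8] cursor@2
After 6 (insert_after(21)): list=[2, 21, 5, 7, 8] cursor@2
After 7 (delete_current): list=[21, 5, 7, 8] cursor@21
After 8 (delete_current): list=[5, 7, 8] cursor@5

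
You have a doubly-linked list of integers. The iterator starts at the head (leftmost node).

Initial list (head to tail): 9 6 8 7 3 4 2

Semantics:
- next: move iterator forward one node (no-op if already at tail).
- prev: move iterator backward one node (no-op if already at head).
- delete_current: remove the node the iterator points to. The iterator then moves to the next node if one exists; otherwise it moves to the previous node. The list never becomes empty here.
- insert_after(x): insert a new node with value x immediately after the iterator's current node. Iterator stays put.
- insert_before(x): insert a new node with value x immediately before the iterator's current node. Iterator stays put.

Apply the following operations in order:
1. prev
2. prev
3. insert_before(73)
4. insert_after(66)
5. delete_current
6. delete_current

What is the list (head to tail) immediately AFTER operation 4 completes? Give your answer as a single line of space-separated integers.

After 1 (prev): list=[9, 6, 8, 7, 3, 4, 2] cursor@9
After 2 (prev): list=[9, 6, 8, 7, 3, 4, 2] cursor@9
After 3 (insert_before(73)): list=[73, 9, 6, 8, 7, 3, 4, 2] cursor@9
After 4 (insert_after(66)): list=[73, 9, 66, 6, 8, 7, 3, 4, 2] cursor@9

Answer: 73 9 66 6 8 7 3 4 2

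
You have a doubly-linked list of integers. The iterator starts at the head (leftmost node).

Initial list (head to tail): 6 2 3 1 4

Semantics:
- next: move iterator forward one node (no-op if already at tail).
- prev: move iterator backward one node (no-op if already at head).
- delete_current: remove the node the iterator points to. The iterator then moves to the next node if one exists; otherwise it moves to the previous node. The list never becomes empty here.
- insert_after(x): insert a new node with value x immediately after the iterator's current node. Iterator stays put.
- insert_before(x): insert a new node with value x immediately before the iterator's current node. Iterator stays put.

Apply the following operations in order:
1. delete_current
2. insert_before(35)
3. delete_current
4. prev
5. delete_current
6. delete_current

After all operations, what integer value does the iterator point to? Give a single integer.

Answer: 1

Derivation:
After 1 (delete_current): list=[2, 3, 1, 4] cursor@2
After 2 (insert_before(35)): list=[35, 2, 3, 1, 4] cursor@2
After 3 (delete_current): list=[35, 3, 1, 4] cursor@3
After 4 (prev): list=[35, 3, 1, 4] cursor@35
After 5 (delete_current): list=[3, 1, 4] cursor@3
After 6 (delete_current): list=[1, 4] cursor@1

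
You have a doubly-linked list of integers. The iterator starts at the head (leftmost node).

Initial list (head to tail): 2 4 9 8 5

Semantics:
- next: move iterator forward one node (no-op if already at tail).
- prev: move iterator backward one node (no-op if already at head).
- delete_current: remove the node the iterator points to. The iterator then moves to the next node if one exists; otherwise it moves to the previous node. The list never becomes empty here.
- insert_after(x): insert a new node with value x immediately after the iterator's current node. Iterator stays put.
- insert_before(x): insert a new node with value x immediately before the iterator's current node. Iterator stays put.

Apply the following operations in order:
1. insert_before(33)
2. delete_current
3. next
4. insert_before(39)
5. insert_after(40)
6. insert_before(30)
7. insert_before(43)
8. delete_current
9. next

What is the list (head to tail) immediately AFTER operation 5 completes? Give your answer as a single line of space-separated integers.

Answer: 33 4 39 9 40 8 5

Derivation:
After 1 (insert_before(33)): list=[33, 2, 4, 9, 8, 5] cursor@2
After 2 (delete_current): list=[33, 4, 9, 8, 5] cursor@4
After 3 (next): list=[33, 4, 9, 8, 5] cursor@9
After 4 (insert_before(39)): list=[33, 4, 39, 9, 8, 5] cursor@9
After 5 (insert_after(40)): list=[33, 4, 39, 9, 40, 8, 5] cursor@9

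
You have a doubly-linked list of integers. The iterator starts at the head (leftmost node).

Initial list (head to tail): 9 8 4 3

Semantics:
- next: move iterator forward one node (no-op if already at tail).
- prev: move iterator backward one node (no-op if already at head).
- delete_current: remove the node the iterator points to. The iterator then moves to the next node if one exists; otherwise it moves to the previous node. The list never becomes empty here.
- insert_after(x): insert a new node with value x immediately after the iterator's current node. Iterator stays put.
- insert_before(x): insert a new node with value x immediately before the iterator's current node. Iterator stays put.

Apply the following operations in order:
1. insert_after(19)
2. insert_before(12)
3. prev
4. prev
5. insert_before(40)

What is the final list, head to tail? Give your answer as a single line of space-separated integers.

Answer: 40 12 9 19 8 4 3

Derivation:
After 1 (insert_after(19)): list=[9, 19, 8, 4, 3] cursor@9
After 2 (insert_before(12)): list=[12, 9, 19, 8, 4, 3] cursor@9
After 3 (prev): list=[12, 9, 19, 8, 4, 3] cursor@12
After 4 (prev): list=[12, 9, 19, 8, 4, 3] cursor@12
After 5 (insert_before(40)): list=[40, 12, 9, 19, 8, 4, 3] cursor@12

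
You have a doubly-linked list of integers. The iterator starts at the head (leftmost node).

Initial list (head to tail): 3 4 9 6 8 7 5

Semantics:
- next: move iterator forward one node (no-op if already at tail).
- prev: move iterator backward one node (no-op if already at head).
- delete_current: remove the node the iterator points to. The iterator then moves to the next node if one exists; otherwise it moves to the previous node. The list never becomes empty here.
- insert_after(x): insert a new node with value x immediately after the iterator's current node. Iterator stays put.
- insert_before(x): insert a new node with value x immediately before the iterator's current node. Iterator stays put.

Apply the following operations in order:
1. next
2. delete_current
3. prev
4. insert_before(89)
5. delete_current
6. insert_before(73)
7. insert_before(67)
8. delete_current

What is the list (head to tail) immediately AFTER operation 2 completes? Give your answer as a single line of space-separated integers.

After 1 (next): list=[3, 4, 9, 6, 8, 7, 5] cursor@4
After 2 (delete_current): list=[3, 9, 6, 8, 7, 5] cursor@9

Answer: 3 9 6 8 7 5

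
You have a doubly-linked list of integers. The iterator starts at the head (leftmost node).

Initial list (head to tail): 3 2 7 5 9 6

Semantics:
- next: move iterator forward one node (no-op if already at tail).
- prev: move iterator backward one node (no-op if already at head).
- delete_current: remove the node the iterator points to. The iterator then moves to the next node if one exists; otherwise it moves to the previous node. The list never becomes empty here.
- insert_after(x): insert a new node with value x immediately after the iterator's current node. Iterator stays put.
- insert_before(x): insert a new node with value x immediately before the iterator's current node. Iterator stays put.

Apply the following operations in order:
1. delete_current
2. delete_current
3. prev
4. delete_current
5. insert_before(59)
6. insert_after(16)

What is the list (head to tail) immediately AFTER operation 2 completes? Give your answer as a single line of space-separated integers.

After 1 (delete_current): list=[2, 7, 5, 9, 6] cursor@2
After 2 (delete_current): list=[7, 5, 9, 6] cursor@7

Answer: 7 5 9 6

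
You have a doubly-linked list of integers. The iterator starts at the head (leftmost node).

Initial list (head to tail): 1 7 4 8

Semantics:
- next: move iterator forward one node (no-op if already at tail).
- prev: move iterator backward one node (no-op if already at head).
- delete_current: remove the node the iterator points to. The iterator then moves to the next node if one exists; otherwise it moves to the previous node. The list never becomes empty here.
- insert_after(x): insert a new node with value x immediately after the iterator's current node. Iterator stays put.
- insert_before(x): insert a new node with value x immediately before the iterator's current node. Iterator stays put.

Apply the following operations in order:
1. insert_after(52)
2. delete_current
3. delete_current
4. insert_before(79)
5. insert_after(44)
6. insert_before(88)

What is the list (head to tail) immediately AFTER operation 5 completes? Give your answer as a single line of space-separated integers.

After 1 (insert_after(52)): list=[1, 52, 7, 4, 8] cursor@1
After 2 (delete_current): list=[52, 7, 4, 8] cursor@52
After 3 (delete_current): list=[7, 4, 8] cursor@7
After 4 (insert_before(79)): list=[79, 7, 4, 8] cursor@7
After 5 (insert_after(44)): list=[79, 7, 44, 4, 8] cursor@7

Answer: 79 7 44 4 8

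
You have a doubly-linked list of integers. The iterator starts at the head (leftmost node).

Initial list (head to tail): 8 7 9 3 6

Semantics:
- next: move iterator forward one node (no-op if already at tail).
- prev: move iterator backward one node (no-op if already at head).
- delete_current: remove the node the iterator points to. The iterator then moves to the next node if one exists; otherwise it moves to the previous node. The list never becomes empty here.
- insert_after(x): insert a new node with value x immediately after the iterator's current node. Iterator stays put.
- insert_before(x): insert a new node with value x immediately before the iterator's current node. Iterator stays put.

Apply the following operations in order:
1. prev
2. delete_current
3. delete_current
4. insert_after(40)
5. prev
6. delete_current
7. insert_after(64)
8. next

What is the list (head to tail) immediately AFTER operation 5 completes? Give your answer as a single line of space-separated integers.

After 1 (prev): list=[8, 7, 9, 3, 6] cursor@8
After 2 (delete_current): list=[7, 9, 3, 6] cursor@7
After 3 (delete_current): list=[9, 3, 6] cursor@9
After 4 (insert_after(40)): list=[9, 40, 3, 6] cursor@9
After 5 (prev): list=[9, 40, 3, 6] cursor@9

Answer: 9 40 3 6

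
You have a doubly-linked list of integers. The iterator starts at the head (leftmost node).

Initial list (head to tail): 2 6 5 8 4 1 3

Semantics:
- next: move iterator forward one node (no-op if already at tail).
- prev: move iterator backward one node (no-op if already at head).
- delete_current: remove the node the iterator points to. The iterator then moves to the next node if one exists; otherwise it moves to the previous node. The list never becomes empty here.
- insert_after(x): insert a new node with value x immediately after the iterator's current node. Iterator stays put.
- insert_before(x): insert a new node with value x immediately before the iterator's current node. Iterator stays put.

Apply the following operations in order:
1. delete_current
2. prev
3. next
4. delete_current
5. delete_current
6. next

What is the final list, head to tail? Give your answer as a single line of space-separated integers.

Answer: 6 4 1 3

Derivation:
After 1 (delete_current): list=[6, 5, 8, 4, 1, 3] cursor@6
After 2 (prev): list=[6, 5, 8, 4, 1, 3] cursor@6
After 3 (next): list=[6, 5, 8, 4, 1, 3] cursor@5
After 4 (delete_current): list=[6, 8, 4, 1, 3] cursor@8
After 5 (delete_current): list=[6, 4, 1, 3] cursor@4
After 6 (next): list=[6, 4, 1, 3] cursor@1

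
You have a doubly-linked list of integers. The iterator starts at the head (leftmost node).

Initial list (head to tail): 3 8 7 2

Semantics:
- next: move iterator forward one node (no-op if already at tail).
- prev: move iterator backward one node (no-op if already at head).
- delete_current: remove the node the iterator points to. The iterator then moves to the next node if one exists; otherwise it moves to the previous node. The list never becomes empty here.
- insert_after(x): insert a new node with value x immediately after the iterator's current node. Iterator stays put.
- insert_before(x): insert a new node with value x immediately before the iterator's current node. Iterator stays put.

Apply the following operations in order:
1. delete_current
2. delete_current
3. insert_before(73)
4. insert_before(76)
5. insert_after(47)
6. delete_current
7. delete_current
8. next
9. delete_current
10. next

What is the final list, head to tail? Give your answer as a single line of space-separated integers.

After 1 (delete_current): list=[8, 7, 2] cursor@8
After 2 (delete_current): list=[7, 2] cursor@7
After 3 (insert_before(73)): list=[73, 7, 2] cursor@7
After 4 (insert_before(76)): list=[73, 76, 7, 2] cursor@7
After 5 (insert_after(47)): list=[73, 76, 7, 47, 2] cursor@7
After 6 (delete_current): list=[73, 76, 47, 2] cursor@47
After 7 (delete_current): list=[73, 76, 2] cursor@2
After 8 (next): list=[73, 76, 2] cursor@2
After 9 (delete_current): list=[73, 76] cursor@76
After 10 (next): list=[73, 76] cursor@76

Answer: 73 76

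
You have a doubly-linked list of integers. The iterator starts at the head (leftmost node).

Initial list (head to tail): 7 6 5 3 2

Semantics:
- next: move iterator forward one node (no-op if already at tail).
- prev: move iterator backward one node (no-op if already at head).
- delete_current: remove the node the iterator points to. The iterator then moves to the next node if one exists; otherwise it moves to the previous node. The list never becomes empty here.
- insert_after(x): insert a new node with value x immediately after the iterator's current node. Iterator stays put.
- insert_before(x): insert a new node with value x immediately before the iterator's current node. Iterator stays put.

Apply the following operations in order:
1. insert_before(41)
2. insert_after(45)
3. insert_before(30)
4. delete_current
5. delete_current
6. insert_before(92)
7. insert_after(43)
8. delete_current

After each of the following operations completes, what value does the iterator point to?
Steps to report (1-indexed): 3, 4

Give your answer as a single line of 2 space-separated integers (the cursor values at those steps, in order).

Answer: 7 45

Derivation:
After 1 (insert_before(41)): list=[41, 7, 6, 5, 3, 2] cursor@7
After 2 (insert_after(45)): list=[41, 7, 45, 6, 5, 3, 2] cursor@7
After 3 (insert_before(30)): list=[41, 30, 7, 45, 6, 5, 3, 2] cursor@7
After 4 (delete_current): list=[41, 30, 45, 6, 5, 3, 2] cursor@45
After 5 (delete_current): list=[41, 30, 6, 5, 3, 2] cursor@6
After 6 (insert_before(92)): list=[41, 30, 92, 6, 5, 3, 2] cursor@6
After 7 (insert_after(43)): list=[41, 30, 92, 6, 43, 5, 3, 2] cursor@6
After 8 (delete_current): list=[41, 30, 92, 43, 5, 3, 2] cursor@43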